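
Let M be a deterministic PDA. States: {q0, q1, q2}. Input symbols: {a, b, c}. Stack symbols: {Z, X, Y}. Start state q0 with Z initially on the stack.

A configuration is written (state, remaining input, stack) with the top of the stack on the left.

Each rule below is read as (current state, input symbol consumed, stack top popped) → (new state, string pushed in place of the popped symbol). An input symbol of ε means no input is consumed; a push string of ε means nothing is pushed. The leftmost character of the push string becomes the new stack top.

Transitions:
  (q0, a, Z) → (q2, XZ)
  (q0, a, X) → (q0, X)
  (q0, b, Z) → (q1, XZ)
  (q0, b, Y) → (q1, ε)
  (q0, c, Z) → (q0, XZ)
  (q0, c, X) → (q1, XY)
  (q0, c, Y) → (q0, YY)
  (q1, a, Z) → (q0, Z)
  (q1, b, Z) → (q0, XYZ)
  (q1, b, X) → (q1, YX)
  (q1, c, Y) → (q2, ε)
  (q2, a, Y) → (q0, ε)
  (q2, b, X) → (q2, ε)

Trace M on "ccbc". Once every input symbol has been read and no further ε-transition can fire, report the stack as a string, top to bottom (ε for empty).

(q0, ccbc, Z)
  read c, top Z: go to q0, push XZ → (q0, cbc, XZ)
  read c, top X: go to q1, push XY → (q1, bc, XYZ)
  read b, top X: go to q1, push YX → (q1, c, YXYZ)
  read c, top Y: go to q2, push ε → (q2, ε, XYZ)
All input consumed in state q2 with stack XYZ.

XYZ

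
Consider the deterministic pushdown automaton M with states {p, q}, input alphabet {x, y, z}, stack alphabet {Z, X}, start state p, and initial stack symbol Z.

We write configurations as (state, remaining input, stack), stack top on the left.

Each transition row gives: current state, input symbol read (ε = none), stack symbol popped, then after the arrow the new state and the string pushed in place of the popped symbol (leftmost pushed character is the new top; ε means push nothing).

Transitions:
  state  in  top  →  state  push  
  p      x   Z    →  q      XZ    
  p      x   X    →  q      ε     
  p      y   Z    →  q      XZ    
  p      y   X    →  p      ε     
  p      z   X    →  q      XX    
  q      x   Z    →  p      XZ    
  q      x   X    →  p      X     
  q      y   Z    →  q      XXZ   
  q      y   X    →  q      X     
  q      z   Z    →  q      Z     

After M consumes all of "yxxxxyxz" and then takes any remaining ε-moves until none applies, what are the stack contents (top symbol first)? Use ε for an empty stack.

(p, yxxxxyxz, Z) ⊢ (q, xxxxyxz, XZ) ⊢ (p, xxxyxz, XZ) ⊢ (q, xxyxz, Z) ⊢ (p, xyxz, XZ) ⊢ (q, yxz, Z) ⊢ (q, xz, XXZ) ⊢ (p, z, XXZ) ⊢ (q, ε, XXXZ)
All input consumed in state q with stack XXXZ.

XXXZ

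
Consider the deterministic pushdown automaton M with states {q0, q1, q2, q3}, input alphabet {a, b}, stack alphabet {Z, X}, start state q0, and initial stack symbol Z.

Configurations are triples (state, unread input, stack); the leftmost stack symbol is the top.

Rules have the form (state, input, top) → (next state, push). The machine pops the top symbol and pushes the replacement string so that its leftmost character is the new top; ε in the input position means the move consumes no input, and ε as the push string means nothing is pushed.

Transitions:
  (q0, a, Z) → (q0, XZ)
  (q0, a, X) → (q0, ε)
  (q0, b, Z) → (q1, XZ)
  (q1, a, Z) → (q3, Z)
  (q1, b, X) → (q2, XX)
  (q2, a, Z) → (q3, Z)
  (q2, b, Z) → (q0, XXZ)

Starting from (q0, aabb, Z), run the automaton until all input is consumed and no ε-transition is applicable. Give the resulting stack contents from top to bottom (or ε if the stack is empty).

(q0, aabb, Z)
  read a, top Z: go to q0, push XZ → (q0, abb, XZ)
  read a, top X: go to q0, push ε → (q0, bb, Z)
  read b, top Z: go to q1, push XZ → (q1, b, XZ)
  read b, top X: go to q2, push XX → (q2, ε, XXZ)
All input consumed in state q2 with stack XXZ.

XXZ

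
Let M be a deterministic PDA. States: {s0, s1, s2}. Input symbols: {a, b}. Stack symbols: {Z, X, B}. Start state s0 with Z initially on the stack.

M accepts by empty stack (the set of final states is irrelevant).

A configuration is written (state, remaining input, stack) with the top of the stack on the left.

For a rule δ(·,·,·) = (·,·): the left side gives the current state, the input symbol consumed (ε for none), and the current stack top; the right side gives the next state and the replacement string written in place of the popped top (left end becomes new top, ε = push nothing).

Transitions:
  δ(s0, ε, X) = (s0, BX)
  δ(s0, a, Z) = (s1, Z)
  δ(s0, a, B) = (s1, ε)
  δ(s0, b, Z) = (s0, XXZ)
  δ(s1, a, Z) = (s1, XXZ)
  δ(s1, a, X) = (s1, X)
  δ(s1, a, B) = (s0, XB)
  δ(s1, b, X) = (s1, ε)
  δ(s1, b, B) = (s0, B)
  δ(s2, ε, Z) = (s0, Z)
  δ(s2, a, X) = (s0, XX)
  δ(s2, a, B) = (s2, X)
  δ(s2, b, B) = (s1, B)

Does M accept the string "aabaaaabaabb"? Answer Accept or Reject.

(s0, aabaaaabaabb, Z)
  read a, top Z: go to s1, push Z → (s1, abaaaabaabb, Z)
  read a, top Z: go to s1, push XXZ → (s1, baaaabaabb, XXZ)
  read b, top X: go to s1, push ε → (s1, aaaabaabb, XZ)
  read a, top X: go to s1, push X → (s1, aaabaabb, XZ)
  read a, top X: go to s1, push X → (s1, aabaabb, XZ)
  read a, top X: go to s1, push X → (s1, abaabb, XZ)
  read a, top X: go to s1, push X → (s1, baabb, XZ)
  read b, top X: go to s1, push ε → (s1, aabb, Z)
  read a, top Z: go to s1, push XXZ → (s1, abb, XXZ)
  read a, top X: go to s1, push X → (s1, bb, XXZ)
  read b, top X: go to s1, push ε → (s1, b, XZ)
  read b, top X: go to s1, push ε → (s1, ε, Z)
All input consumed; stack is Z, not empty, and no further ε-move applies.

Reject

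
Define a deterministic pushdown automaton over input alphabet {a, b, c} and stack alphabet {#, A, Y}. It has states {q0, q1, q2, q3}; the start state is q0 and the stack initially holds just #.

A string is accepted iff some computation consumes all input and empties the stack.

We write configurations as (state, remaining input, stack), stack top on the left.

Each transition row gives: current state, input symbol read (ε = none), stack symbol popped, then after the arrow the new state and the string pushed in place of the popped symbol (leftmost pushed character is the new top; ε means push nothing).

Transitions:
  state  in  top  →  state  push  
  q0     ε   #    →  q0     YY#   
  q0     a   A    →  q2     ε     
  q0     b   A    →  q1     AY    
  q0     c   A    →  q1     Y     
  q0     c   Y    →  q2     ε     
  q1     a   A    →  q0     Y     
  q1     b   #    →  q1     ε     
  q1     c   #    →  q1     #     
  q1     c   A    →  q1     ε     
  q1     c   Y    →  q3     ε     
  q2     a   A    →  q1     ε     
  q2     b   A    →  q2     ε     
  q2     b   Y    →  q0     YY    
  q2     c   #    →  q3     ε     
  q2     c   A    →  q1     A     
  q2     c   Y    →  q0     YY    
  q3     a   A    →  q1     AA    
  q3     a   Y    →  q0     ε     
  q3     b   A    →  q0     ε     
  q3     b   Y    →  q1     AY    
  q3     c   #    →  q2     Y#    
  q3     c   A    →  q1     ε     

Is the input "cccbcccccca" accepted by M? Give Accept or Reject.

Reject

(q0, cccbcccccca, #) ⊢ (q0, cccbcccccca, YY#) ⊢ (q2, ccbcccccca, Y#) ⊢ (q0, cbcccccca, YY#) ⊢ (q2, bcccccca, Y#) ⊢ (q0, cccccca, YY#) ⊢ (q2, ccccca, Y#) ⊢ (q0, cccca, YY#) ⊢ (q2, ccca, Y#) ⊢ (q0, cca, YY#) ⊢ (q2, ca, Y#) ⊢ (q0, a, YY#)
No transition applies at (q0, a, YY#); input not fully consumed.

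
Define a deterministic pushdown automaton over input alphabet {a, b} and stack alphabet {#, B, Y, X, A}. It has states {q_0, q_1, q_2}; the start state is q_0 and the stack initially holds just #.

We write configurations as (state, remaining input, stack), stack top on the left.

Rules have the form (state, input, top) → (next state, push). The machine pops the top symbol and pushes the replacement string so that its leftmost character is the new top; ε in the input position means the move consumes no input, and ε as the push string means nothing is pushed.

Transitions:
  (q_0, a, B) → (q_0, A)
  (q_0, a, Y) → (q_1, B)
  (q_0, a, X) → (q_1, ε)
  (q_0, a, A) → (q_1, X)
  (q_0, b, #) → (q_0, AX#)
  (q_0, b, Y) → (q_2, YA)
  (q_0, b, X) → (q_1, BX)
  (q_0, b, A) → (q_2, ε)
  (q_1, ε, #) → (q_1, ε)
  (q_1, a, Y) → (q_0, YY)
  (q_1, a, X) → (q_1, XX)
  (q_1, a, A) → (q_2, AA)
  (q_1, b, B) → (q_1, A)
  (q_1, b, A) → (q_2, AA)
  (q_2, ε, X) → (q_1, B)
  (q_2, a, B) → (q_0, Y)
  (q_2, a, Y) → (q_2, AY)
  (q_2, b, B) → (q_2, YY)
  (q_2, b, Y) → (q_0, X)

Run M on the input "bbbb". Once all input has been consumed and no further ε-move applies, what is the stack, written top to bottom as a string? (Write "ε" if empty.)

AA#

(q_0, bbbb, #)
  read b, top #: go to q_0, push AX# → (q_0, bbb, AX#)
  read b, top A: go to q_2, push ε → (q_2, bb, X#)
  ε-move, top X: go to q_1, push B → (q_1, bb, B#)
  read b, top B: go to q_1, push A → (q_1, b, A#)
  read b, top A: go to q_2, push AA → (q_2, ε, AA#)
All input consumed in state q_2 with stack AA#.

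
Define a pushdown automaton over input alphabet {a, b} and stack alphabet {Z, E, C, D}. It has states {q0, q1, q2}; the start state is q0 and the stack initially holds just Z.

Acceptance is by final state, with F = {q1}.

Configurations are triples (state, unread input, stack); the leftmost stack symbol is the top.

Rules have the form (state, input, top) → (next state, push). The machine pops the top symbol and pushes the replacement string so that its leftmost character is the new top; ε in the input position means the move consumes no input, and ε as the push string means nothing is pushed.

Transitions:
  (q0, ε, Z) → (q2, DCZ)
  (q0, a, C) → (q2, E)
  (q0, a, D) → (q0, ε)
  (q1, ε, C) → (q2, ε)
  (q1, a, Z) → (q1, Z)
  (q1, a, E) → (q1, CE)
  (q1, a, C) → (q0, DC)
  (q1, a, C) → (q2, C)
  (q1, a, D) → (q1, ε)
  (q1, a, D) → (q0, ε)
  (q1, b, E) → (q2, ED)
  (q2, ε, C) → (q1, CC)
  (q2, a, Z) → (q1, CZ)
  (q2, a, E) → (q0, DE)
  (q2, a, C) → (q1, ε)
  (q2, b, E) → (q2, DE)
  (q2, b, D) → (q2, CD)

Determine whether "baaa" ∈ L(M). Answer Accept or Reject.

Accept

One accepting computation: (q0, baaa, Z) ⊢ (q2, baaa, DCZ) ⊢ (q2, aaa, CDCZ) ⊢ (q1, aa, DCZ) ⊢ (q1, a, CZ) ⊢ (q2, a, Z) ⊢ (q1, ε, CZ)
All input consumed and state q1 ∈ F.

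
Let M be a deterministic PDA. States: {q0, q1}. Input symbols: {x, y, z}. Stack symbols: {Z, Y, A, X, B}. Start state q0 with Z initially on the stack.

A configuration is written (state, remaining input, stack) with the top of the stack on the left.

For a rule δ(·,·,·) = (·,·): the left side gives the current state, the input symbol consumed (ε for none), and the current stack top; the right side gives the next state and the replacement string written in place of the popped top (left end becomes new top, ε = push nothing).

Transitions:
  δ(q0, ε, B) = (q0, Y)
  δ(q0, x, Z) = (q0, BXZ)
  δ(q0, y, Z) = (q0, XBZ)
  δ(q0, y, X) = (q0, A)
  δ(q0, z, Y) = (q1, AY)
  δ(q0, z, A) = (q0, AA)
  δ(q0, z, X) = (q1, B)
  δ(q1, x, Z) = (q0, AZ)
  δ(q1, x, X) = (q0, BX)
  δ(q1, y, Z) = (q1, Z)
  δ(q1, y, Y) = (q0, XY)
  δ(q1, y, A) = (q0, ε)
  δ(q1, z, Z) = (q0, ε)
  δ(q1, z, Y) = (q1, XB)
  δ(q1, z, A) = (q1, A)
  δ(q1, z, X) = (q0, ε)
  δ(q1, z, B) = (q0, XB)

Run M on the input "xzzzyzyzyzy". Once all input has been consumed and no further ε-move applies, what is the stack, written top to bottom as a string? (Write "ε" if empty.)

YXZ

(q0, xzzzyzyzyzy, Z)
  read x, top Z: go to q0, push BXZ → (q0, zzzyzyzyzy, BXZ)
  ε-move, top B: go to q0, push Y → (q0, zzzyzyzyzy, YXZ)
  read z, top Y: go to q1, push AY → (q1, zzyzyzyzy, AYXZ)
  read z, top A: go to q1, push A → (q1, zyzyzyzy, AYXZ)
  read z, top A: go to q1, push A → (q1, yzyzyzy, AYXZ)
  read y, top A: go to q0, push ε → (q0, zyzyzy, YXZ)
  read z, top Y: go to q1, push AY → (q1, yzyzy, AYXZ)
  read y, top A: go to q0, push ε → (q0, zyzy, YXZ)
  read z, top Y: go to q1, push AY → (q1, yzy, AYXZ)
  read y, top A: go to q0, push ε → (q0, zy, YXZ)
  read z, top Y: go to q1, push AY → (q1, y, AYXZ)
  read y, top A: go to q0, push ε → (q0, ε, YXZ)
All input consumed in state q0 with stack YXZ.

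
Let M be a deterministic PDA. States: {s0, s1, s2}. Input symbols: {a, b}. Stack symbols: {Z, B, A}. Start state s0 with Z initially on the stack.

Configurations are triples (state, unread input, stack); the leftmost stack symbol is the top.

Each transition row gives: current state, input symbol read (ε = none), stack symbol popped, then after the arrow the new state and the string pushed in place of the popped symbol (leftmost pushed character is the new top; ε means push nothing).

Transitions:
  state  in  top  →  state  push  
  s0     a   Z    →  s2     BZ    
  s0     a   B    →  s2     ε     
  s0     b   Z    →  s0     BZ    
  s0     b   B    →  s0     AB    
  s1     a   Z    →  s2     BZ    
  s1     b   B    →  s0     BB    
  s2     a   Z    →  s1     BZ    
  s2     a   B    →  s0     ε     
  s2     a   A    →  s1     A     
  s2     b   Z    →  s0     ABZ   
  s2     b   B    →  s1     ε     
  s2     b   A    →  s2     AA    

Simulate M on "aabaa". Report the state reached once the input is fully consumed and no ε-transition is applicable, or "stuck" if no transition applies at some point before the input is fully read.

(s0, aabaa, Z) ⊢ (s2, abaa, BZ) ⊢ (s0, baa, Z) ⊢ (s0, aa, BZ) ⊢ (s2, a, Z) ⊢ (s1, ε, BZ)
All input consumed; M is in state s1.

s1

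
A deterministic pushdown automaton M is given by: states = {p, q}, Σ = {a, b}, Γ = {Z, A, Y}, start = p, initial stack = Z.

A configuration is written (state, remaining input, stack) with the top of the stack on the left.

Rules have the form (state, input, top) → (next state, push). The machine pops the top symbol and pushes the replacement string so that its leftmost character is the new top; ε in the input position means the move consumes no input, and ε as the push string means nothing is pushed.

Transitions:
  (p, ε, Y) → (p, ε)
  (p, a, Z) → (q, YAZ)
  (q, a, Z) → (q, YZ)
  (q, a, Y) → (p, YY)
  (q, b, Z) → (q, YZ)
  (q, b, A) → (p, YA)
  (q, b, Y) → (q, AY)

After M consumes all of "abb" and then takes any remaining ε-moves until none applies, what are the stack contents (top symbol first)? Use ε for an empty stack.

AYAZ

(p, abb, Z) ⊢ (q, bb, YAZ) ⊢ (q, b, AYAZ) ⊢ (p, ε, YAYAZ) ⊢ (p, ε, AYAZ)
All input consumed in state p with stack AYAZ.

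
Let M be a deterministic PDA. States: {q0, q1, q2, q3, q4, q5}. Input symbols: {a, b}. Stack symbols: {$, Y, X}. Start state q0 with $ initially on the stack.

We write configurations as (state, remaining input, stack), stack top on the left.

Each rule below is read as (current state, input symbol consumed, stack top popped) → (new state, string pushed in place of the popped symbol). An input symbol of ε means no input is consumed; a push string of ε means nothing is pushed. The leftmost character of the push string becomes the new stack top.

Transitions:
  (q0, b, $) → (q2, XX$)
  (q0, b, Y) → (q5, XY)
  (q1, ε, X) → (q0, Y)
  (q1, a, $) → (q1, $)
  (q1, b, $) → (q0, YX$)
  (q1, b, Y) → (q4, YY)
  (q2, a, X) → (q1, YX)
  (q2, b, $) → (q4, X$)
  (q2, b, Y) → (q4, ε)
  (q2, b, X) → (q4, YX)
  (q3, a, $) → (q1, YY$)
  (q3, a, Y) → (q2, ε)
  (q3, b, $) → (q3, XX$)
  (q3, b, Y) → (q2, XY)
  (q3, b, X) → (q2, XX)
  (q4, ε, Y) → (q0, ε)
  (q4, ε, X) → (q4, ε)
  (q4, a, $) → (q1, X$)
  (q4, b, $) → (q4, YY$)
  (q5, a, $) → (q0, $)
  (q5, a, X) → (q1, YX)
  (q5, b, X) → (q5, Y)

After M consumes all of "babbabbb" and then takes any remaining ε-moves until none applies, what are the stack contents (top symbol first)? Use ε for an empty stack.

YYXYXX$

(q0, babbabbb, $) ⊢ (q2, abbabbb, XX$) ⊢ (q1, bbabbb, YXX$) ⊢ (q4, babbb, YYXX$) ⊢ (q0, babbb, YXX$) ⊢ (q5, abbb, XYXX$) ⊢ (q1, bbb, YXYXX$) ⊢ (q4, bb, YYXYXX$) ⊢ (q0, bb, YXYXX$) ⊢ (q5, b, XYXYXX$) ⊢ (q5, ε, YYXYXX$)
All input consumed in state q5 with stack YYXYXX$.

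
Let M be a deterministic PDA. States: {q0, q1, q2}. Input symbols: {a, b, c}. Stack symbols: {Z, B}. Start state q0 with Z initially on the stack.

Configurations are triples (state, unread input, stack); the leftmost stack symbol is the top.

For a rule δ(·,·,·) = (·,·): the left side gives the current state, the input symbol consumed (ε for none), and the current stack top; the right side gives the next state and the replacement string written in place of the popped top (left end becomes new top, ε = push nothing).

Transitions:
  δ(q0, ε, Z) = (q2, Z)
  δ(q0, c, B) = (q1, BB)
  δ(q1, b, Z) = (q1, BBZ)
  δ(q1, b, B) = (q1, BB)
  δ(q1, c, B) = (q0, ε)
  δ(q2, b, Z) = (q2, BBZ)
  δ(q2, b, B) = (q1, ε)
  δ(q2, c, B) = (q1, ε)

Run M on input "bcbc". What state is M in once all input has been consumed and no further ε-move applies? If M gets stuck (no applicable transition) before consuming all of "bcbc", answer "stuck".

q0

(q0, bcbc, Z) ⊢ (q2, bcbc, Z) ⊢ (q2, cbc, BBZ) ⊢ (q1, bc, BZ) ⊢ (q1, c, BBZ) ⊢ (q0, ε, BZ)
All input consumed; M is in state q0.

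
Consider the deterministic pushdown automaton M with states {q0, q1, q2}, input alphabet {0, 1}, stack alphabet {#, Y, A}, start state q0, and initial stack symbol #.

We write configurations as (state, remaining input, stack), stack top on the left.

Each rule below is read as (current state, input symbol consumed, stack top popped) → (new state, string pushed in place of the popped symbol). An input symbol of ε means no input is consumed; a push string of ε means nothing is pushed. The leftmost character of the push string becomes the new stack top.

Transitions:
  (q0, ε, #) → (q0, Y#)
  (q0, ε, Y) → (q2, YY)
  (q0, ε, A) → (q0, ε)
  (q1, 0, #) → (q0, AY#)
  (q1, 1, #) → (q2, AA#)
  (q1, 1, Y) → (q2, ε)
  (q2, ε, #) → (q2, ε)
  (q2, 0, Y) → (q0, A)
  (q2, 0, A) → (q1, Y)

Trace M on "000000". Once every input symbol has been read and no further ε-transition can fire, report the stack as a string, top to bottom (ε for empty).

YY#

(q0, 000000, #)
  ε-move, top #: go to q0, push Y# → (q0, 000000, Y#)
  ε-move, top Y: go to q2, push YY → (q2, 000000, YY#)
  read 0, top Y: go to q0, push A → (q0, 00000, AY#)
  ε-move, top A: go to q0, push ε → (q0, 00000, Y#)
  ε-move, top Y: go to q2, push YY → (q2, 00000, YY#)
  read 0, top Y: go to q0, push A → (q0, 0000, AY#)
  ε-move, top A: go to q0, push ε → (q0, 0000, Y#)
  ε-move, top Y: go to q2, push YY → (q2, 0000, YY#)
  read 0, top Y: go to q0, push A → (q0, 000, AY#)
  ε-move, top A: go to q0, push ε → (q0, 000, Y#)
  ε-move, top Y: go to q2, push YY → (q2, 000, YY#)
  read 0, top Y: go to q0, push A → (q0, 00, AY#)
  ε-move, top A: go to q0, push ε → (q0, 00, Y#)
  ε-move, top Y: go to q2, push YY → (q2, 00, YY#)
  read 0, top Y: go to q0, push A → (q0, 0, AY#)
  ε-move, top A: go to q0, push ε → (q0, 0, Y#)
  ε-move, top Y: go to q2, push YY → (q2, 0, YY#)
  read 0, top Y: go to q0, push A → (q0, ε, AY#)
  ε-move, top A: go to q0, push ε → (q0, ε, Y#)
  ε-move, top Y: go to q2, push YY → (q2, ε, YY#)
All input consumed in state q2 with stack YY#.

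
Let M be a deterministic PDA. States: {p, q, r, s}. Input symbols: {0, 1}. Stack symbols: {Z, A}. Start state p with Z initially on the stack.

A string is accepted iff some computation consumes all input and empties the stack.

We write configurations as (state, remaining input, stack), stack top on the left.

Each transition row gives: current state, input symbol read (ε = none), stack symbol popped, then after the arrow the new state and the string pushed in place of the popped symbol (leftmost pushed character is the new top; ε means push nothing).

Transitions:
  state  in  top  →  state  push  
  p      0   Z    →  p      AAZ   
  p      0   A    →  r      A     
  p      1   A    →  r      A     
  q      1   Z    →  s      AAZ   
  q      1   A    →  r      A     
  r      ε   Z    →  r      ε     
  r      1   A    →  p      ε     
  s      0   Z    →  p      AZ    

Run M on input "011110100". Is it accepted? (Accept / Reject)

(p, 011110100, Z) ⊢ (p, 11110100, AAZ) ⊢ (r, 1110100, AAZ) ⊢ (p, 110100, AZ) ⊢ (r, 10100, AZ) ⊢ (p, 0100, Z) ⊢ (p, 100, AAZ) ⊢ (r, 00, AAZ)
No transition applies at (r, 00, AAZ); input not fully consumed.

Reject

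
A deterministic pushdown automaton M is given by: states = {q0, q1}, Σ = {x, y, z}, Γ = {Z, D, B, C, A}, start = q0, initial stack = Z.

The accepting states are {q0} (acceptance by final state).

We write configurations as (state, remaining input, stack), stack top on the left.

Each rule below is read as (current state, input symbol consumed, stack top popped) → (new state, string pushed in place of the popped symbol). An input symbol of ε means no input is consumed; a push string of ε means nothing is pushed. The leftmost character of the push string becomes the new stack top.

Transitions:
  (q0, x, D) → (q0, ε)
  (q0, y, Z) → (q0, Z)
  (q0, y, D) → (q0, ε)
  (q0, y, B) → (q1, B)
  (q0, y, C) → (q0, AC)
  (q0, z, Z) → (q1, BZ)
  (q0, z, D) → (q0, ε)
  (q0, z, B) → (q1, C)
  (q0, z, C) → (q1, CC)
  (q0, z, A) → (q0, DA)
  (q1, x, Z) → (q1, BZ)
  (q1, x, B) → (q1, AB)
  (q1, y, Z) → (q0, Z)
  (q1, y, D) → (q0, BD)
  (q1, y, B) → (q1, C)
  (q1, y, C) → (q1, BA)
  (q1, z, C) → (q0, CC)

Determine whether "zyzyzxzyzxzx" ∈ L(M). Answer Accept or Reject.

Accept

(q0, zyzyzxzyzxzx, Z)
  read z, top Z: go to q1, push BZ → (q1, yzyzxzyzxzx, BZ)
  read y, top B: go to q1, push C → (q1, zyzxzyzxzx, CZ)
  read z, top C: go to q0, push CC → (q0, yzxzyzxzx, CCZ)
  read y, top C: go to q0, push AC → (q0, zxzyzxzx, ACCZ)
  read z, top A: go to q0, push DA → (q0, xzyzxzx, DACCZ)
  read x, top D: go to q0, push ε → (q0, zyzxzx, ACCZ)
  read z, top A: go to q0, push DA → (q0, yzxzx, DACCZ)
  read y, top D: go to q0, push ε → (q0, zxzx, ACCZ)
  read z, top A: go to q0, push DA → (q0, xzx, DACCZ)
  read x, top D: go to q0, push ε → (q0, zx, ACCZ)
  read z, top A: go to q0, push DA → (q0, x, DACCZ)
  read x, top D: go to q0, push ε → (q0, ε, ACCZ)
All input consumed; state q0 ∈ F.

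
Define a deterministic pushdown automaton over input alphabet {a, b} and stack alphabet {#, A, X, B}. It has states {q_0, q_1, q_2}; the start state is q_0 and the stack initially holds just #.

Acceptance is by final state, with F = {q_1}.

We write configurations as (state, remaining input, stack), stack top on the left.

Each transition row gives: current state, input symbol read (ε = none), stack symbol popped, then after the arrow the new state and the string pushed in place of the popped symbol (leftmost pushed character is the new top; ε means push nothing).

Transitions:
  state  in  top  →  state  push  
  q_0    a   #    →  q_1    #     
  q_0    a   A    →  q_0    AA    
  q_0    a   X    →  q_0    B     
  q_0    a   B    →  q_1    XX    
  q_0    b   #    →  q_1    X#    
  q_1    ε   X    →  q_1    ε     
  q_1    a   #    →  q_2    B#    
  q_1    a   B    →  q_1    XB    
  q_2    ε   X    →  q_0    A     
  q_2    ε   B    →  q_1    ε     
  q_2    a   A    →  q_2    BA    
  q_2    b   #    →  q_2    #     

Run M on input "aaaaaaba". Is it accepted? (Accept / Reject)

Reject

(q_0, aaaaaaba, #)
  read a, top #: go to q_1, push # → (q_1, aaaaaba, #)
  read a, top #: go to q_2, push B# → (q_2, aaaaba, B#)
  ε-move, top B: go to q_1, push ε → (q_1, aaaaba, #)
  read a, top #: go to q_2, push B# → (q_2, aaaba, B#)
  ε-move, top B: go to q_1, push ε → (q_1, aaaba, #)
  read a, top #: go to q_2, push B# → (q_2, aaba, B#)
  ε-move, top B: go to q_1, push ε → (q_1, aaba, #)
  read a, top #: go to q_2, push B# → (q_2, aba, B#)
  ε-move, top B: go to q_1, push ε → (q_1, aba, #)
  read a, top #: go to q_2, push B# → (q_2, ba, B#)
  ε-move, top B: go to q_1, push ε → (q_1, ba, #)
No transition applies at (q_1, ba, #); input not fully consumed.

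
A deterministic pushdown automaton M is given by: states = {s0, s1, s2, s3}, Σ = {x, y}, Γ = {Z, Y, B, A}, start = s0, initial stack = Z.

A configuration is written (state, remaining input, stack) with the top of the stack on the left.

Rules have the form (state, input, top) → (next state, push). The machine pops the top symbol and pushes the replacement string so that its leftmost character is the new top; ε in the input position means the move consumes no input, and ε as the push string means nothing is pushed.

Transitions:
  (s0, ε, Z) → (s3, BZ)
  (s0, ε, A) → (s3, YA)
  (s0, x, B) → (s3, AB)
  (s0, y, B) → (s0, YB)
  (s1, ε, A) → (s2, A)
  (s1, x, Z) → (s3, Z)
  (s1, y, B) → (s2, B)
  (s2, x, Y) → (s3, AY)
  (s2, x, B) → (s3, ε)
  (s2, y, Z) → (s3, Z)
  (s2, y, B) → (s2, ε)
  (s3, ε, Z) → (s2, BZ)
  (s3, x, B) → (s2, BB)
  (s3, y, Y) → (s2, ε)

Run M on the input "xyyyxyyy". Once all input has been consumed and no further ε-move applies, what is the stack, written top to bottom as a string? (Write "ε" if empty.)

Z

(s0, xyyyxyyy, Z)
  ε-move, top Z: go to s3, push BZ → (s3, xyyyxyyy, BZ)
  read x, top B: go to s2, push BB → (s2, yyyxyyy, BBZ)
  read y, top B: go to s2, push ε → (s2, yyxyyy, BZ)
  read y, top B: go to s2, push ε → (s2, yxyyy, Z)
  read y, top Z: go to s3, push Z → (s3, xyyy, Z)
  ε-move, top Z: go to s2, push BZ → (s2, xyyy, BZ)
  read x, top B: go to s3, push ε → (s3, yyy, Z)
  ε-move, top Z: go to s2, push BZ → (s2, yyy, BZ)
  read y, top B: go to s2, push ε → (s2, yy, Z)
  read y, top Z: go to s3, push Z → (s3, y, Z)
  ε-move, top Z: go to s2, push BZ → (s2, y, BZ)
  read y, top B: go to s2, push ε → (s2, ε, Z)
All input consumed in state s2 with stack Z.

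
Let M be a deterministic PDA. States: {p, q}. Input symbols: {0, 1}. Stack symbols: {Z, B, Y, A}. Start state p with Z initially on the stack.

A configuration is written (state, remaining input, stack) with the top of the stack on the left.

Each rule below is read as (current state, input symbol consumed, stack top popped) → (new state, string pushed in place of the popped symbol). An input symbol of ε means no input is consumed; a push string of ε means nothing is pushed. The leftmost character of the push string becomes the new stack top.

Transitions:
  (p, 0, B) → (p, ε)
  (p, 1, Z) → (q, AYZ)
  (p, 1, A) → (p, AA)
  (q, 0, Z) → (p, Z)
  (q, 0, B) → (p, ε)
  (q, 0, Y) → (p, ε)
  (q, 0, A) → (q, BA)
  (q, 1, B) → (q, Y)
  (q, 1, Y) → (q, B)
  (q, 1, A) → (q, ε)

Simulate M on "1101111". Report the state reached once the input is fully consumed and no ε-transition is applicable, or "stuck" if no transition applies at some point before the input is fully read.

q

(p, 1101111, Z) ⊢ (q, 101111, AYZ) ⊢ (q, 01111, YZ) ⊢ (p, 1111, Z) ⊢ (q, 111, AYZ) ⊢ (q, 11, YZ) ⊢ (q, 1, BZ) ⊢ (q, ε, YZ)
All input consumed; M is in state q.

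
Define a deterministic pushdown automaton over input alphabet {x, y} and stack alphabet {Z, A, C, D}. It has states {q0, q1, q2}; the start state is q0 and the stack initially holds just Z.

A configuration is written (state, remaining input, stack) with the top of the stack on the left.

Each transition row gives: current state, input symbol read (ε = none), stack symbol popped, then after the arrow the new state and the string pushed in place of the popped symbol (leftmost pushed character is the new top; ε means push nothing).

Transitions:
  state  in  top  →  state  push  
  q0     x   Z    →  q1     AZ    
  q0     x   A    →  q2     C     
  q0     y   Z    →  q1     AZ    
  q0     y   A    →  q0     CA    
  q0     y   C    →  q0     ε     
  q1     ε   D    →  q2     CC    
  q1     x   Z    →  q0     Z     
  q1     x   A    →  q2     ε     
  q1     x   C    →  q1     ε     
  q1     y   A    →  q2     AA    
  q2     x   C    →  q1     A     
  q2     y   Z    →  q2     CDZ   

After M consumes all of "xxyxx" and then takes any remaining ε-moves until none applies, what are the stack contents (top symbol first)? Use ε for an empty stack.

(q0, xxyxx, Z)
  read x, top Z: go to q1, push AZ → (q1, xyxx, AZ)
  read x, top A: go to q2, push ε → (q2, yxx, Z)
  read y, top Z: go to q2, push CDZ → (q2, xx, CDZ)
  read x, top C: go to q1, push A → (q1, x, ADZ)
  read x, top A: go to q2, push ε → (q2, ε, DZ)
All input consumed in state q2 with stack DZ.

DZ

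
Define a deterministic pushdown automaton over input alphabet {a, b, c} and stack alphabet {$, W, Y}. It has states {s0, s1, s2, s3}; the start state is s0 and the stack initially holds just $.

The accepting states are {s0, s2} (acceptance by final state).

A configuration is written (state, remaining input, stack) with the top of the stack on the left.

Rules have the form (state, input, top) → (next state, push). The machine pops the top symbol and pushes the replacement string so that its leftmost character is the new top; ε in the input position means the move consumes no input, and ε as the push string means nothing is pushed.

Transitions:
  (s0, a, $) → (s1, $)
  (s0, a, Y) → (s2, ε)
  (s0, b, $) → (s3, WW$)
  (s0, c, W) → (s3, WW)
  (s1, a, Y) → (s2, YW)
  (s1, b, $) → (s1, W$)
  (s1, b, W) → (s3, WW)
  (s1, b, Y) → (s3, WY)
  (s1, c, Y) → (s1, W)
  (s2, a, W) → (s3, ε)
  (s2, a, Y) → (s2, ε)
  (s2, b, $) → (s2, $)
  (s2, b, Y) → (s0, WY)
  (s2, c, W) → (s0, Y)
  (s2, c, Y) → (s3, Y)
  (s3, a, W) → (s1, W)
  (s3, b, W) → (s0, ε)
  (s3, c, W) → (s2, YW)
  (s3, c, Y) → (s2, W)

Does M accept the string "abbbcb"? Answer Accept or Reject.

Accept

(s0, abbbcb, $)
  read a, top $: go to s1, push $ → (s1, bbbcb, $)
  read b, top $: go to s1, push W$ → (s1, bbcb, W$)
  read b, top W: go to s3, push WW → (s3, bcb, WW$)
  read b, top W: go to s0, push ε → (s0, cb, W$)
  read c, top W: go to s3, push WW → (s3, b, WW$)
  read b, top W: go to s0, push ε → (s0, ε, W$)
All input consumed; state s0 ∈ F.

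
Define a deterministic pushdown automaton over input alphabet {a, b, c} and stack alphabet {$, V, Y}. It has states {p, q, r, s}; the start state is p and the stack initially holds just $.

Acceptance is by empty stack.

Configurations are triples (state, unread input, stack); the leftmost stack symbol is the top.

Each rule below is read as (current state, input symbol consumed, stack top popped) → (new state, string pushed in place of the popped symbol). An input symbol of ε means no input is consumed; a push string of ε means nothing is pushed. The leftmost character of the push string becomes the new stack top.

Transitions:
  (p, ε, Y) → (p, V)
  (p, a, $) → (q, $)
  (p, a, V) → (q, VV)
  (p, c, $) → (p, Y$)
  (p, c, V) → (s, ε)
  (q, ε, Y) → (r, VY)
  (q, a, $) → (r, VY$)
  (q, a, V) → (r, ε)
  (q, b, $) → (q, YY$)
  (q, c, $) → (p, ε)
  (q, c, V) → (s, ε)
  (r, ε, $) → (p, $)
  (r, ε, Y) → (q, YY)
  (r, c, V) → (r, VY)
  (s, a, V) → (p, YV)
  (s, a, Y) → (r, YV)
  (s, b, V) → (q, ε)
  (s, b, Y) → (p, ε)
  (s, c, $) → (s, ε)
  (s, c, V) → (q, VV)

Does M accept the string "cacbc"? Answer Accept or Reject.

Accept

(p, cacbc, $) ⊢ (p, acbc, Y$) ⊢ (p, acbc, V$) ⊢ (q, cbc, VV$) ⊢ (s, bc, V$) ⊢ (q, c, $) ⊢ (p, ε, ε)
All input consumed and the stack is empty.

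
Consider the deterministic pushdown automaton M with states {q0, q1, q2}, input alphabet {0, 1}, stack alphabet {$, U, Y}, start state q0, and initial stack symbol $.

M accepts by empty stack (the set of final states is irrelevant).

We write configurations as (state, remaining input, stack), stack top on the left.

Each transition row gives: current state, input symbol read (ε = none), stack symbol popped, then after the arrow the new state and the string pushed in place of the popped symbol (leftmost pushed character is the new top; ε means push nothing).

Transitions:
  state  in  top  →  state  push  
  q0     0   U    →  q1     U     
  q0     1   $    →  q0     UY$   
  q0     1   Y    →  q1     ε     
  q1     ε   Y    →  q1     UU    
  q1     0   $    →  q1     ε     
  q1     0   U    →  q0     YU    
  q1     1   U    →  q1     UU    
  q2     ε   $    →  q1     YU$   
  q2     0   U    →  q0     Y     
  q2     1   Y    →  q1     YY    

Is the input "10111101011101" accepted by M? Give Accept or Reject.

Reject

(q0, 10111101011101, $)
  read 1, top $: go to q0, push UY$ → (q0, 0111101011101, UY$)
  read 0, top U: go to q1, push U → (q1, 111101011101, UY$)
  read 1, top U: go to q1, push UU → (q1, 11101011101, UUY$)
  read 1, top U: go to q1, push UU → (q1, 1101011101, UUUY$)
  read 1, top U: go to q1, push UU → (q1, 101011101, UUUUY$)
  read 1, top U: go to q1, push UU → (q1, 01011101, UUUUUY$)
  read 0, top U: go to q0, push YU → (q0, 1011101, YUUUUUY$)
  read 1, top Y: go to q1, push ε → (q1, 011101, UUUUUY$)
  read 0, top U: go to q0, push YU → (q0, 11101, YUUUUUY$)
  read 1, top Y: go to q1, push ε → (q1, 1101, UUUUUY$)
  read 1, top U: go to q1, push UU → (q1, 101, UUUUUUY$)
  read 1, top U: go to q1, push UU → (q1, 01, UUUUUUUY$)
  read 0, top U: go to q0, push YU → (q0, 1, YUUUUUUUY$)
  read 1, top Y: go to q1, push ε → (q1, ε, UUUUUUUY$)
All input consumed; stack is UUUUUUUY$, not empty, and no further ε-move applies.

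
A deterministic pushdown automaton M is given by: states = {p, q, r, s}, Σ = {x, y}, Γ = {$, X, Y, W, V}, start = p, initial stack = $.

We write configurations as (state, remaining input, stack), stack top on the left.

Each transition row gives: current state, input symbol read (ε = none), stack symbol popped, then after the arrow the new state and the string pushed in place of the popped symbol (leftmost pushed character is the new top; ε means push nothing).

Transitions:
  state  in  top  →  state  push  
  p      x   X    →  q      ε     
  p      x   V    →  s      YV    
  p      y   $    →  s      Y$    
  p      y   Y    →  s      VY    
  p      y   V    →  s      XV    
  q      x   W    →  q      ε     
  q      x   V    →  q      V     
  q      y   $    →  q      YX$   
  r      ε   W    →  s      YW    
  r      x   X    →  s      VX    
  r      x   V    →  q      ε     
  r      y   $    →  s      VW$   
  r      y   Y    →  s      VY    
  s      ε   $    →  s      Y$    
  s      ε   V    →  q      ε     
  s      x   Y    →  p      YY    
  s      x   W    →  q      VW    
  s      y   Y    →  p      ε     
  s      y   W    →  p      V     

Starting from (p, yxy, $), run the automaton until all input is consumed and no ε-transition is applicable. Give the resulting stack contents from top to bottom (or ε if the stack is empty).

YY$

(p, yxy, $)
  read y, top $: go to s, push Y$ → (s, xy, Y$)
  read x, top Y: go to p, push YY → (p, y, YY$)
  read y, top Y: go to s, push VY → (s, ε, VYY$)
  ε-move, top V: go to q, push ε → (q, ε, YY$)
All input consumed in state q with stack YY$.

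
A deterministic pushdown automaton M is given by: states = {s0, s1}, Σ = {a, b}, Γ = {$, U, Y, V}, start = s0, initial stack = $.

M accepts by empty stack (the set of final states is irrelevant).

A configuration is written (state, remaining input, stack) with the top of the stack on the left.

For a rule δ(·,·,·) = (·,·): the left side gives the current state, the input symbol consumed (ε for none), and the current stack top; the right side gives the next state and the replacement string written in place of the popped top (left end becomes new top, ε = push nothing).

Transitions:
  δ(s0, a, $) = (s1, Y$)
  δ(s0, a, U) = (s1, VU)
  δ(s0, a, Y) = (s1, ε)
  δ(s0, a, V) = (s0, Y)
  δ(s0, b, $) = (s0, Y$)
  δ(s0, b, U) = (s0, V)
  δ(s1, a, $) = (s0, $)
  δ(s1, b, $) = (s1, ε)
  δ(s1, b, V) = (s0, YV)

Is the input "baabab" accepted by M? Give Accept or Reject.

Accept

(s0, baabab, $)
  read b, top $: go to s0, push Y$ → (s0, aabab, Y$)
  read a, top Y: go to s1, push ε → (s1, abab, $)
  read a, top $: go to s0, push $ → (s0, bab, $)
  read b, top $: go to s0, push Y$ → (s0, ab, Y$)
  read a, top Y: go to s1, push ε → (s1, b, $)
  read b, top $: go to s1, push ε → (s1, ε, ε)
All input consumed and the stack is empty.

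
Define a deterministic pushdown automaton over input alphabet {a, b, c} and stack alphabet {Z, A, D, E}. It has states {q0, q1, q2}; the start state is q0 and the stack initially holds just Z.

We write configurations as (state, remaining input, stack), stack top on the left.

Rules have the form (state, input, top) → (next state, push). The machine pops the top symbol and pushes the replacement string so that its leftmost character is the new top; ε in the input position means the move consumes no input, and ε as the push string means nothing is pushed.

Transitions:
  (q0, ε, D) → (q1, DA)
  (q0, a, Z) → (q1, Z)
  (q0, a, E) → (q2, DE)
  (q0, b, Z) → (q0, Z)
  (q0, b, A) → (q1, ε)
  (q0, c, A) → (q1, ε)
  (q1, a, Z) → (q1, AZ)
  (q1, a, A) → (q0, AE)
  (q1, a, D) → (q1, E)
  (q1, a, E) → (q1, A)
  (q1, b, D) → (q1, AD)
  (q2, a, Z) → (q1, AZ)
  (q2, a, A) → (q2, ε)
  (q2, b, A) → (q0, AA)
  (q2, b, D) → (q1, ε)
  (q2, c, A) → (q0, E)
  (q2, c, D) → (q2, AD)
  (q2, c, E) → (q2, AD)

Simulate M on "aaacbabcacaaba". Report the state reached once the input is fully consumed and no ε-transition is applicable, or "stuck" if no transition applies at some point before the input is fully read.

(q0, aaacbabcacaaba, Z)
  read a, top Z: go to q1, push Z → (q1, aacbabcacaaba, Z)
  read a, top Z: go to q1, push AZ → (q1, acbabcacaaba, AZ)
  read a, top A: go to q0, push AE → (q0, cbabcacaaba, AEZ)
  read c, top A: go to q1, push ε → (q1, babcacaaba, EZ)
No transition for (q1, b, top E); M blocks with input babcacaaba remaining.

stuck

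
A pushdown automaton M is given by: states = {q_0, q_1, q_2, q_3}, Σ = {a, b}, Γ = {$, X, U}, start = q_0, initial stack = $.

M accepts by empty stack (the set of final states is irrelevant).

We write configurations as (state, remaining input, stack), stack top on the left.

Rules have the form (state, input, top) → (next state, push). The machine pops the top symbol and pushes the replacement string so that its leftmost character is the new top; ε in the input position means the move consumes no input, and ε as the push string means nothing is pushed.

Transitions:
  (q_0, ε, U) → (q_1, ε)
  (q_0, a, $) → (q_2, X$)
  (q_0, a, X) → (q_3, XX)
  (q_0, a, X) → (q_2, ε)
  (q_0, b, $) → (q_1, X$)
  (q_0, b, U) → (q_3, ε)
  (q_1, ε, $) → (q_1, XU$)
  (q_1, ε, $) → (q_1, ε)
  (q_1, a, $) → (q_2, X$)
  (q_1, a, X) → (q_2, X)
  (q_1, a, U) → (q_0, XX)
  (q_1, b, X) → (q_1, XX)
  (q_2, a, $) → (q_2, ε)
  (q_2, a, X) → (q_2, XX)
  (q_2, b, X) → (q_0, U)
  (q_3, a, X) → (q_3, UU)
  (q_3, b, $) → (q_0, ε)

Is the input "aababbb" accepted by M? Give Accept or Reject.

One accepting computation: (q_0, aababbb, $) ⊢ (q_2, ababbb, X$) ⊢ (q_2, babbb, XX$) ⊢ (q_0, abbb, UX$) ⊢ (q_1, abbb, X$) ⊢ (q_2, bbb, X$) ⊢ (q_0, bb, U$) ⊢ (q_3, b, $) ⊢ (q_0, ε, ε)
All input consumed and the stack is empty.

Accept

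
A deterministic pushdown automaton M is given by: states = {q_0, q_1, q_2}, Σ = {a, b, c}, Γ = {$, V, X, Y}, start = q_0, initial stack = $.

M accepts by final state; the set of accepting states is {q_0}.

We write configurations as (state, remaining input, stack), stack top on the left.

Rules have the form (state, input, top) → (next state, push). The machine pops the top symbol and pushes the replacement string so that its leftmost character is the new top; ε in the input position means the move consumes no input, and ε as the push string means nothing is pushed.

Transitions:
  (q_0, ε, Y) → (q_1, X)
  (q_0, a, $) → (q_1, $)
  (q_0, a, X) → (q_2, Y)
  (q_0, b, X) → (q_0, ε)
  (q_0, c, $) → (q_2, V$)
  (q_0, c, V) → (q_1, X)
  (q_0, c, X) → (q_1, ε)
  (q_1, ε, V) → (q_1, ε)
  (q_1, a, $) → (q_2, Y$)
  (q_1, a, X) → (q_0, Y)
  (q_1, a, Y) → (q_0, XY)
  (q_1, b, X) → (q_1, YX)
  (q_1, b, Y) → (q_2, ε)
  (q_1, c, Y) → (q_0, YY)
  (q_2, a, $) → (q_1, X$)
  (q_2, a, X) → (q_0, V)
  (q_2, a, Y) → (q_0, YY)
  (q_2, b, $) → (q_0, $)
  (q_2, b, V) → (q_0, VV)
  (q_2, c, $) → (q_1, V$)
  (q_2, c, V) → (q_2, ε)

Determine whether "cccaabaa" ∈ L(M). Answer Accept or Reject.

(q_0, cccaabaa, $)
  read c, top $: go to q_2, push V$ → (q_2, ccaabaa, V$)
  read c, top V: go to q_2, push ε → (q_2, caabaa, $)
  read c, top $: go to q_1, push V$ → (q_1, aabaa, V$)
  ε-move, top V: go to q_1, push ε → (q_1, aabaa, $)
  read a, top $: go to q_2, push Y$ → (q_2, abaa, Y$)
  read a, top Y: go to q_0, push YY → (q_0, baa, YY$)
  ε-move, top Y: go to q_1, push X → (q_1, baa, XY$)
  read b, top X: go to q_1, push YX → (q_1, aa, YXY$)
  read a, top Y: go to q_0, push XY → (q_0, a, XYXY$)
  read a, top X: go to q_2, push Y → (q_2, ε, YYXY$)
All input consumed; state q_2 ∉ F and no further ε-move applies.

Reject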